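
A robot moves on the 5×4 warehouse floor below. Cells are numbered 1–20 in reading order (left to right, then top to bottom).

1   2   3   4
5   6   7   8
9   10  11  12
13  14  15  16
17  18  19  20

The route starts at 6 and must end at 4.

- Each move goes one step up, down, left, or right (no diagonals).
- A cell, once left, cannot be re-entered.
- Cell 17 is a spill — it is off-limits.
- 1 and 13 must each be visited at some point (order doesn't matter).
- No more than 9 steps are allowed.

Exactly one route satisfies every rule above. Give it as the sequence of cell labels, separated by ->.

The budget equals the shortest possible length, so every move has to be on a shortest route through the required cells.
Route from 6: down 2 to 14, left 1 to 13, up 3 to 1, right 3 to 4 — 9 moves in all.
Check: all required cells visited; 9 ≤ 9 moves.

6 -> 10 -> 14 -> 13 -> 9 -> 5 -> 1 -> 2 -> 3 -> 4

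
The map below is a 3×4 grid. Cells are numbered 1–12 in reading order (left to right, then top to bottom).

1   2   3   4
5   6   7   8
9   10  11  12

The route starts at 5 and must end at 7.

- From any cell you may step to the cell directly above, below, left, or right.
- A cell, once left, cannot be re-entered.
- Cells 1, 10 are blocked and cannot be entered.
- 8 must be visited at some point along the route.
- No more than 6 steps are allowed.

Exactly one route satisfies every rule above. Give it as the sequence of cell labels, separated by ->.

5 -> 6 -> 2 -> 3 -> 4 -> 8 -> 7

The 6-move cap with required stops at 8 leaves no slack for detours.
Route from 5: right 1 to 6, up 1 to 2, right 2 to 4, down 1 to 8, left 1 to 7 — 6 moves in all.
Check: all required cells visited; 6 ≤ 6 moves.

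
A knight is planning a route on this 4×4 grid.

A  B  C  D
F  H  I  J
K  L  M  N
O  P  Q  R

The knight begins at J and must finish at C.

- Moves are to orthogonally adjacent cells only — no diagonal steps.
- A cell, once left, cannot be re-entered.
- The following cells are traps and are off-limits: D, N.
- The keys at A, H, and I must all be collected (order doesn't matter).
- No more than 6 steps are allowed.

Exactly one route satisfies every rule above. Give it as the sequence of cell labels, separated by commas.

Any route must reach A, H, and I and still end at C within 6 moves, so the order of the required stops is forced.
Route from J: 3× left (reaching F), up to A, 2× right (reaching C) — 6 moves in all.
Check: all required cells visited; 6 ≤ 6 moves.

J, I, H, F, A, B, C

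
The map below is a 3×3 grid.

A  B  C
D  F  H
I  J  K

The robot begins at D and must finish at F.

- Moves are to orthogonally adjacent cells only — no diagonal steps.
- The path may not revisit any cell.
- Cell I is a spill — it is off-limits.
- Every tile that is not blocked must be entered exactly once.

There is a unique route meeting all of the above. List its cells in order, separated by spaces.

Need to visit all 8 open cells exactly once, starting at D and ending at F.
Route from D: up to A, 2× right (reaching C), 2× down (reaching K), left to J, up to F — 7 moves in all.
Check: all 8 open cells covered.

D A B C H K J F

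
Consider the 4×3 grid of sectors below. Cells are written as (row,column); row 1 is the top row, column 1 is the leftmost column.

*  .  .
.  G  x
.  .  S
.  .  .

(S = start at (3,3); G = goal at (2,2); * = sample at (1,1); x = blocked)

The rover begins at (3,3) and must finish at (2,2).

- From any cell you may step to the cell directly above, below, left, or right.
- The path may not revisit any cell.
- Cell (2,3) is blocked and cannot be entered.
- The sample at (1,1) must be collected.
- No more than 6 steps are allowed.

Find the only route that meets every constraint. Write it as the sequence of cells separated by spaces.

(3,3) (3,2) (3,1) (2,1) (1,1) (1,2) (2,2)

The budget equals the shortest possible length, so every move has to be on a shortest route through the required cells.
Route from (3,3): left 2 to (3,1), up 2 to (1,1), right 1 to (1,2), down 1 to (2,2) — 6 moves in all.
Check: all required cells visited; 6 ≤ 6 moves.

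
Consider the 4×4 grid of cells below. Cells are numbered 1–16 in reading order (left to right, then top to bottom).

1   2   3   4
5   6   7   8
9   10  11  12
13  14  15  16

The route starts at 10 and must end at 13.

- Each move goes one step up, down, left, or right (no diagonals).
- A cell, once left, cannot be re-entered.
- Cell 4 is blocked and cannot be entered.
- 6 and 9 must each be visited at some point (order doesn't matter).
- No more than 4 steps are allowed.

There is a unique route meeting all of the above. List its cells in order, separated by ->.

The 4-move cap with required stops at 6, 9 leaves no slack for detours.
Route from 10: up to 6, left to 5, 2× down (reaching 13) — 4 moves in all.
Check: all required cells visited; 4 ≤ 4 moves.

10 -> 6 -> 5 -> 9 -> 13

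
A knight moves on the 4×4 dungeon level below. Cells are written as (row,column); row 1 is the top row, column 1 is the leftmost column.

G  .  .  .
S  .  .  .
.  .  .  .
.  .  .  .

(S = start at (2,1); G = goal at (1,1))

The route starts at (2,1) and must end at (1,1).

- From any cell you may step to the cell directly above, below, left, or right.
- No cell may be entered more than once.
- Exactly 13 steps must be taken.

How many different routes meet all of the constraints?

Need simple routes of exactly 13 moves from (2,1) to (1,1) (Manhattan distance 1, so 6 moves are spent on a detour and 6 undoing it).
Branch systematically from the start, pruning whenever the remaining move budget drops below the Manhattan distance to (1,1) or differs from it in parity. Grouping the completions by first move — via (3,1): 16; via (2,2): 8 (no valid completion starts via (1,1)) — and summing: 16 + 8 = 24.
That gives 24 routes.

24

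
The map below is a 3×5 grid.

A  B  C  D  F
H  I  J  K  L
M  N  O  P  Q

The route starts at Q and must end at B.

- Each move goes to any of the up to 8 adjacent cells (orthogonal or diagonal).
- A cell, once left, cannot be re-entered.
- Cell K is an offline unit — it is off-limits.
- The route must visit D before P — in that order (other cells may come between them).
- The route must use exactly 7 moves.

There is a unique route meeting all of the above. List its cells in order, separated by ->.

The waypoints must appear in the order D, P, with no cell reused.
Route from Q: up to L, up-left to D, down-left to J, down-right to P, left to O, up-left to I, up to B — 7 moves in all.
Check: order respected (D at step 2, P at step 4); 7 moves as required.

Q -> L -> D -> J -> P -> O -> I -> B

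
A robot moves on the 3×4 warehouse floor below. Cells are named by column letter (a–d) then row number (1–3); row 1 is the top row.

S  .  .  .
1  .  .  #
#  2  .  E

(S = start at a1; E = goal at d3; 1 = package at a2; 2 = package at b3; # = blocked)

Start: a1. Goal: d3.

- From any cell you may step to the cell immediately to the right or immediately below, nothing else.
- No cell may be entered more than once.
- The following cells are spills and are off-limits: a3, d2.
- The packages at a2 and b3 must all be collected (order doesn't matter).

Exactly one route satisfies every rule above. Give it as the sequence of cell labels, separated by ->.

Moves only go right or down, so the column and row indices never decrease.
Route from a1: down to a2, right to b2, down to b3, 2× right (reaching d3) — 5 moves in all.
Check: all required cells visited.

a1 -> a2 -> b2 -> b3 -> c3 -> d3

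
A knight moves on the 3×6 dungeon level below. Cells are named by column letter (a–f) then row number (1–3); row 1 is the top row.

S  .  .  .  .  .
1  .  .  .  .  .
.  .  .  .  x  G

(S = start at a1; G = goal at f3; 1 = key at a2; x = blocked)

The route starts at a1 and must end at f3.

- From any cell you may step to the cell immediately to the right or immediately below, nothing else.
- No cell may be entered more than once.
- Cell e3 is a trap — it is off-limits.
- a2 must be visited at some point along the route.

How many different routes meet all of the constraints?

A right/down-only route from a1 to f3 makes exactly 2 down-moves and 5 right-moves in some order.
With no other constraints that would be C(7,2) = 21 routes.
Split at a2 and multiply the segment counts (each segment already excludes blocked cells): a1→a2: 1; a2→f3: 1; product = 1.
That gives 1 route.

1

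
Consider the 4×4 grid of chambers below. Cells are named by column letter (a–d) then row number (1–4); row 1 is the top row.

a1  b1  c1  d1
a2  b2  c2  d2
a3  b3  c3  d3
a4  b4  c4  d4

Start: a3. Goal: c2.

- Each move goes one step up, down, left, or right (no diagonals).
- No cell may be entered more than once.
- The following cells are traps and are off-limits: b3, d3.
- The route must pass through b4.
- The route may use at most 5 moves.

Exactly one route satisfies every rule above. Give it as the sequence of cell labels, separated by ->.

The 5-move cap with required stops at b4 leaves no slack for detours.
Route from a3: down to a4, 2× right (reaching c4), 2× up (reaching c2) — 5 moves in all.
Check: all required cells visited; 5 ≤ 5 moves.

a3 -> a4 -> b4 -> c4 -> c3 -> c2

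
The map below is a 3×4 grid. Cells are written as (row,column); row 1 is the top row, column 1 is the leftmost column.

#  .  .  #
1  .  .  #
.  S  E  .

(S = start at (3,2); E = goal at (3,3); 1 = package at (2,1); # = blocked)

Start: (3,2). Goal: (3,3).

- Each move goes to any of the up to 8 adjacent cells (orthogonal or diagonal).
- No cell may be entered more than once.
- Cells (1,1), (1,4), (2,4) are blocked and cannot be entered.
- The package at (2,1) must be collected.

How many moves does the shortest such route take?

Any route passes through (2,1) somewhere between (3,2) and (3,3). Summing Chebyshev distances along the two legs ((3,2) → (2,1) → (3,3)) gives a lower bound of 1 + 2 = 3 moves.
A route of 3 moves achieves this: (3,2) → (2,1) → (2,2) → (3,3).
Since 3 matches the lower bound, it is optimal.

3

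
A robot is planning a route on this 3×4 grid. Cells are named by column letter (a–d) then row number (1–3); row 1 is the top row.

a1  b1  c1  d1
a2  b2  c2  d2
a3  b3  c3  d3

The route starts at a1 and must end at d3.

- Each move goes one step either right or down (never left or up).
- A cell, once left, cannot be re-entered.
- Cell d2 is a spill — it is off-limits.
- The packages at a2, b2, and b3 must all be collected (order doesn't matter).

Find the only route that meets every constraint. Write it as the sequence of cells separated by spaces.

a1 a2 b2 b3 c3 d3

Moves only go right or down, so the column and row indices never decrease.
Route from a1: down 1 to a2, right 1 to b2, down 1 to b3, right 2 to d3 — 5 moves in all.
Check: all required cells visited.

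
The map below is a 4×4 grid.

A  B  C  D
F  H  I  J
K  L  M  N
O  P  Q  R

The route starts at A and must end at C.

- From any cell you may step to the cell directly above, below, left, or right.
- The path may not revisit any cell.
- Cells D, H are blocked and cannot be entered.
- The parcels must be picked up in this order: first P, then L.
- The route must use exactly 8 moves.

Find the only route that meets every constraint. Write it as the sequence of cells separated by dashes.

A - F - K - O - P - L - M - I - C

The waypoints must appear in the order P, L, with no cell reused.
Route from A: 3× down (reaching O), right to P, up to L, right to M, 2× up (reaching C) — 8 moves in all.
Check: order respected (P at step 4, L at step 5); 8 moves as required.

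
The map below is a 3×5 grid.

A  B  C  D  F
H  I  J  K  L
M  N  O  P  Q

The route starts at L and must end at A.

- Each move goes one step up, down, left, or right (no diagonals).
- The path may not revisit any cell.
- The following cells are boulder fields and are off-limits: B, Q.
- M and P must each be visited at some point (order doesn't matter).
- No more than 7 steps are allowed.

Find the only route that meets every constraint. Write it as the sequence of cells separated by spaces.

L K P O N M H A

The budget equals the shortest possible length, so every move has to be on a shortest route through the required cells.
Route from L: left to K, down to P, 3× left (reaching M), 2× up (reaching A) — 7 moves in all.
Check: all required cells visited; 7 ≤ 7 moves.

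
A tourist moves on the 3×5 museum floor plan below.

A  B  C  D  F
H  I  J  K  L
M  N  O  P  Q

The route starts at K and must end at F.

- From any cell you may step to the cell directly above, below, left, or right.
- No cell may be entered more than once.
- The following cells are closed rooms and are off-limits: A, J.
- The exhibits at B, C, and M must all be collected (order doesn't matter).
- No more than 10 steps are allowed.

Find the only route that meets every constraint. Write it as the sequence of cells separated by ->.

Any route must reach B, C, and M and still end at F within 10 moves, so the order of the required stops is forced.
Route from K: down 1 to P, left 3 to M, up 1 to H, right 1 to I, up 1 to B, right 3 to F — 10 moves in all.
Check: all required cells visited; 10 ≤ 10 moves.

K -> P -> O -> N -> M -> H -> I -> B -> C -> D -> F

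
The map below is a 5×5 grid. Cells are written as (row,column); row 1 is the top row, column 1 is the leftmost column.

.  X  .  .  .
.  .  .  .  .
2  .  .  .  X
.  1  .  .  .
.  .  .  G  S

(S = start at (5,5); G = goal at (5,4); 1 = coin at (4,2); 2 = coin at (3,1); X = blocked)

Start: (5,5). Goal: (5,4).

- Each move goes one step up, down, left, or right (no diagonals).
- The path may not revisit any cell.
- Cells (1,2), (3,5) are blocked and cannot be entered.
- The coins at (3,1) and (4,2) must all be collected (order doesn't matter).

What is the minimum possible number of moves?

Any route passes through (3,1) and (4,2) in some order between (5,5) and (5,4). Summing Manhattan distances along each leg and taking the cheapest ordering ((5,5) → (4,2) → (3,1) → (5,4)) gives a lower bound of 4 + 2 + 5 = 11 moves.
A route of 11 moves achieves this: (5,5) → (4,5) → (4,4) → (3,4) → (3,3) → (3,2) → (3,1) → (4,1) → (4,2) → (5,2) → (5,3) → (5,4).
Since 11 matches the lower bound, it is optimal.

11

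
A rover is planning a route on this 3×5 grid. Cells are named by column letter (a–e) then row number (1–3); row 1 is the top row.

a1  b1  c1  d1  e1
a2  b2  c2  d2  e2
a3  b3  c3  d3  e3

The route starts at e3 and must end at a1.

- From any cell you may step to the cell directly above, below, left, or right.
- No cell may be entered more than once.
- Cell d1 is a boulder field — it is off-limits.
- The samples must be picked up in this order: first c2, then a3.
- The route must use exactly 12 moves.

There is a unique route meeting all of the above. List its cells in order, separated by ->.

e3 -> e2 -> d2 -> d3 -> c3 -> c2 -> c1 -> b1 -> b2 -> b3 -> a3 -> a2 -> a1

The waypoints must appear in the order c2, a3, with no cell reused.
Route from e3: up to e2, left to d2, down to d3, left to c3, 2× up (reaching c1), left to b1, 2× down (reaching b3), left to a3, 2× up (reaching a1) — 12 moves in all.
Check: order respected (c2 at step 5, a3 at step 10); 12 moves as required.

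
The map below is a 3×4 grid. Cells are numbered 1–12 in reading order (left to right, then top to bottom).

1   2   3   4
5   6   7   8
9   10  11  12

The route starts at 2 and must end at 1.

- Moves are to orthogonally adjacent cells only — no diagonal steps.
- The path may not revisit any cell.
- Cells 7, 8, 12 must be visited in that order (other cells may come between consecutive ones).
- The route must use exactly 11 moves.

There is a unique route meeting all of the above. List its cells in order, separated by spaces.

The waypoints must appear in the order 7, 8, 12, with no cell reused.
Route from 2: down to 6, right to 7, up to 3, right to 4, 2× down (reaching 12), 3× left (reaching 9), 2× up (reaching 1) — 11 moves in all.
Check: order respected (7 at step 2, 8 at step 5, 12 at step 6); 11 moves as required.

2 6 7 3 4 8 12 11 10 9 5 1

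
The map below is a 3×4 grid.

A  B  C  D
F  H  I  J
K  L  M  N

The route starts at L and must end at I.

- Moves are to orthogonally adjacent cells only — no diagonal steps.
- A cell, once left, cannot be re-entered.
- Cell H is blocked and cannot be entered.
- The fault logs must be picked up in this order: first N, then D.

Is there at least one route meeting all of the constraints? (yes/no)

yes

One route that works: L → M → N → J → D → C → I.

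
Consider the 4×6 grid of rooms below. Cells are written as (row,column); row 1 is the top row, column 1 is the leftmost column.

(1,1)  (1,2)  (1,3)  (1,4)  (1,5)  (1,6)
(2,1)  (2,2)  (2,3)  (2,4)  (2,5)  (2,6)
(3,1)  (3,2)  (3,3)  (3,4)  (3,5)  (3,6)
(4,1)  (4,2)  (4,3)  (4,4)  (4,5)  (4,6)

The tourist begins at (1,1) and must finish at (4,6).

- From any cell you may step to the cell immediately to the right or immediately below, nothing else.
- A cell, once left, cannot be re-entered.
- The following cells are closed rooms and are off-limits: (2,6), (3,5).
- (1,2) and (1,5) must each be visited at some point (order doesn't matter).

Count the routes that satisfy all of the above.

A right/down-only route from (1,1) to (4,6) makes exactly 3 down-moves and 5 right-moves in some order.
With no other constraints that would be C(8,3) = 56 routes.
A monotone route can only reach the required cells in the order (1,2), (1,5), so split there and multiply the segment counts (each segment already excludes blocked cells): (1,1)→(1,2): 1; (1,2)→(1,5): 1; (1,5)→(4,6): 0; product = 0.
No route satisfies every constraint, so the count is 0.

0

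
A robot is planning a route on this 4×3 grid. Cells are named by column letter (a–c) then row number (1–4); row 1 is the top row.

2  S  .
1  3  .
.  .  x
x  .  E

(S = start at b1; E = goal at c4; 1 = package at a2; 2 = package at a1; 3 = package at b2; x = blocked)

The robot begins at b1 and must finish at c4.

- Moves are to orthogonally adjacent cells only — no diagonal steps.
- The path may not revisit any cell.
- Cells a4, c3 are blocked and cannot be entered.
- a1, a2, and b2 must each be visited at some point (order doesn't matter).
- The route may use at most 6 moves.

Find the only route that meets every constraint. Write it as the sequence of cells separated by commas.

The budget equals the shortest possible length, so every move has to be on a shortest route through the required cells.
Route from b1: left 1 to a1, down 1 to a2, right 1 to b2, down 2 to b4, right 1 to c4 — 6 moves in all.
Check: all required cells visited; 6 ≤ 6 moves.

b1, a1, a2, b2, b3, b4, c4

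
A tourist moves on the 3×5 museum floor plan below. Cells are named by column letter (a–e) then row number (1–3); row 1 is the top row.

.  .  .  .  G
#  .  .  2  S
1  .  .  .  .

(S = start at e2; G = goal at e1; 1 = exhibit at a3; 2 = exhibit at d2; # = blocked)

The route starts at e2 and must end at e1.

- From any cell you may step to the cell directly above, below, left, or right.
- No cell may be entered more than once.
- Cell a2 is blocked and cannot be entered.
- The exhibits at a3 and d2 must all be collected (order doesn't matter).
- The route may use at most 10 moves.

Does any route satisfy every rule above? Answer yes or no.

a3 must be visited but has only one open neighbour (b3), and it is neither the start nor the goal — the route would have to enter and leave through b3, re-entering it.

no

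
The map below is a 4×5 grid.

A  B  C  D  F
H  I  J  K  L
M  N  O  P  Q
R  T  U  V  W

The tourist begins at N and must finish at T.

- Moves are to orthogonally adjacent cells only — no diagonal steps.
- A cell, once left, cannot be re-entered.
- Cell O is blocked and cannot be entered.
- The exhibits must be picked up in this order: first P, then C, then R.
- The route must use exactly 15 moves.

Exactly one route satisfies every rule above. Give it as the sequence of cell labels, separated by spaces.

N I J K P Q L F D C B A H M R T

The waypoints must appear in the order P, C, R, with no cell reused.
Route from N: up to I, 2× right (reaching K), down to P, right to Q, 2× up (reaching F), 4× left (reaching A), 3× down (reaching R), right to T — 15 moves in all.
Check: order respected (P at step 4, C at step 9, R at step 14); 15 moves as required.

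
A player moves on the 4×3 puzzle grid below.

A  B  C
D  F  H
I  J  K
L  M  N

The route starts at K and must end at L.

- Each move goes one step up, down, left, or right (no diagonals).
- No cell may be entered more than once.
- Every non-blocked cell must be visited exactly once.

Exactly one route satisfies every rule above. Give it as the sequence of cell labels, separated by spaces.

Need to visit all 12 open cells exactly once, starting at K and ending at L.
Cell N has only two open neighbours (K and M), so the path must pass straight through it: one of those is the cell it's entered from and the other is where it exits.
Route from K: down to N, left to M, 2× up (reaching F), right to H, up to C, 2× left (reaching A), 3× down (reaching L) — 11 moves in all.
Check: all 12 open cells covered.

K N M J F H C B A D I L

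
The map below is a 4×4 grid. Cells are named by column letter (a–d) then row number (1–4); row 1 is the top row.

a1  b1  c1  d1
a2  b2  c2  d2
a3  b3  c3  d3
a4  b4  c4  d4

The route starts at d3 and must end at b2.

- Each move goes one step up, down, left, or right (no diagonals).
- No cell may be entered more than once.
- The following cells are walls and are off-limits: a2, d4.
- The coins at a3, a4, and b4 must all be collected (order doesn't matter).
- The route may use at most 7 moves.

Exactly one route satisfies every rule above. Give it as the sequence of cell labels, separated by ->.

d3 -> c3 -> c4 -> b4 -> a4 -> a3 -> b3 -> b2

The budget equals the shortest possible length, so every move has to be on a shortest route through the required cells.
Route from d3: left 1 to c3, down 1 to c4, left 2 to a4, up 1 to a3, right 1 to b3, up 1 to b2 — 7 moves in all.
Check: all required cells visited; 7 ≤ 7 moves.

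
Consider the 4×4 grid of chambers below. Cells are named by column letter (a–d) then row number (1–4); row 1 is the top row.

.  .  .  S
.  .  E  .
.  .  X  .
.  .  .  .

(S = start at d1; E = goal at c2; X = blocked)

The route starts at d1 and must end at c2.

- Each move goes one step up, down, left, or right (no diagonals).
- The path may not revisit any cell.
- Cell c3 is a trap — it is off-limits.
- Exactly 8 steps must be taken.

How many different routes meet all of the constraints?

2

Need simple routes of exactly 8 moves from d1 to c2 (Manhattan distance 2, so 3 moves are spent on a detour and 3 undoing it).
Enumerating: d1 d2 d3 d4 c4 b4 b3 b2 c2 | d1 c1 b1 a1 a2 a3 b3 b2 c2.
That gives 2 routes.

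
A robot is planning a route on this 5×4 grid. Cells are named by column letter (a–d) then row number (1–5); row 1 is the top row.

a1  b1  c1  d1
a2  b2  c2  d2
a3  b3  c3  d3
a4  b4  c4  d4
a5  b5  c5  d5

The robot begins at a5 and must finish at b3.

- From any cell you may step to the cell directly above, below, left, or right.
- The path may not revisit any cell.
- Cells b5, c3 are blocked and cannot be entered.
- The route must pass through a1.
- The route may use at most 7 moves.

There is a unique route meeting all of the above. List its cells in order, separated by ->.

a5 -> a4 -> a3 -> a2 -> a1 -> b1 -> b2 -> b3

The budget equals the shortest possible length, so every move has to be on a shortest route through the required cells.
Route from a5: up 4 to a1, right 1 to b1, down 2 to b3 — 7 moves in all.
Check: all required cells visited; 7 ≤ 7 moves.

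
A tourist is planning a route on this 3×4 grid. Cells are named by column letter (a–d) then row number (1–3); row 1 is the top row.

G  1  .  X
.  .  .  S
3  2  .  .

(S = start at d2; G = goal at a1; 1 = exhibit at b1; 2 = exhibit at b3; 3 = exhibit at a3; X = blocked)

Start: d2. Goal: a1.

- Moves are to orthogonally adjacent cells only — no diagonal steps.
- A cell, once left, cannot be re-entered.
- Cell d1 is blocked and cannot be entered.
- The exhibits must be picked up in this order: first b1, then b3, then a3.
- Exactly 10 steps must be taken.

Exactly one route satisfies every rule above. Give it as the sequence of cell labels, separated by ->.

d2 -> d3 -> c3 -> c2 -> c1 -> b1 -> b2 -> b3 -> a3 -> a2 -> a1

The waypoints must appear in the order b1, b3, a3, with no cell reused.
Route from d2: down 1 to d3, left 1 to c3, up 2 to c1, left 1 to b1, down 2 to b3, left 1 to a3, up 2 to a1 — 10 moves in all.
Check: order respected (1 at step 5, 2 at step 7, 3 at step 8); 10 moves as required.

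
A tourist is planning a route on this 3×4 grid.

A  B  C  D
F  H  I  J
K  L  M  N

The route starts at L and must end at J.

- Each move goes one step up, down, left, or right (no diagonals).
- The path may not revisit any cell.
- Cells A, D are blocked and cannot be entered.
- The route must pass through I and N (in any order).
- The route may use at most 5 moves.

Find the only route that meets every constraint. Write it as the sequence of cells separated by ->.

The 5-move cap with required stops at I, N leaves no slack for detours.
Route from L: up 1 to H, right 1 to I, down 1 to M, right 1 to N, up 1 to J — 5 moves in all.
Check: all required cells visited; 5 ≤ 5 moves.

L -> H -> I -> M -> N -> J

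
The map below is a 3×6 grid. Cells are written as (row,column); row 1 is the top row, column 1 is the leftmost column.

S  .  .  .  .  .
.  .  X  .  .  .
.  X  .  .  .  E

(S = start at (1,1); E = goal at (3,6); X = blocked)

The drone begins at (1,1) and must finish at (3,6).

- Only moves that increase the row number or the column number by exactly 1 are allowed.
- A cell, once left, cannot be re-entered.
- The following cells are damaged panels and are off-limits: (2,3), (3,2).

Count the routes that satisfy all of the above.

A right/down-only route from (1,1) to (3,6) makes exactly 2 down-moves and 5 right-moves in some order.
With no other constraints that would be C(7,2) = 21 routes.
Subtract routes through each blocked cell (inclusion–exclusion for overlaps): − through (2,3): 12 − through (3,2): 3 → 6.
That gives 6 routes.

6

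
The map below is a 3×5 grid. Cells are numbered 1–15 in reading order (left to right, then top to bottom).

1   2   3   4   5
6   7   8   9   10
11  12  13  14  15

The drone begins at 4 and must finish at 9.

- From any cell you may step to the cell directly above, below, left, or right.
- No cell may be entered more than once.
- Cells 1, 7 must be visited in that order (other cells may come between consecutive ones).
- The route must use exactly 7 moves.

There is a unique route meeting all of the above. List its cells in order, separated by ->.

The waypoints must appear in the order 1, 7, with no cell reused.
Route from 4: 3× left (reaching 1), down to 6, 3× right (reaching 9) — 7 moves in all.
Check: order respected (1 at step 3, 7 at step 5); 7 moves as required.

4 -> 3 -> 2 -> 1 -> 6 -> 7 -> 8 -> 9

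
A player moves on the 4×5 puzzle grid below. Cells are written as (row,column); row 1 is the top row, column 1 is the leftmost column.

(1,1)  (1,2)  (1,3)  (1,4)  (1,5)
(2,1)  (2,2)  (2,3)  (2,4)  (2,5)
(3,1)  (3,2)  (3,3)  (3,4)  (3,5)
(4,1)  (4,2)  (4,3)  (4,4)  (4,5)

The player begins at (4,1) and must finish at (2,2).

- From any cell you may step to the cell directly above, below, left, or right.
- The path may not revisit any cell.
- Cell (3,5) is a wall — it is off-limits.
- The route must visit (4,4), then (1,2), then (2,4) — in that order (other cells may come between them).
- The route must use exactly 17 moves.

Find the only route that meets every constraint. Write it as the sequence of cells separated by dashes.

The waypoints must appear in the order (4,4), (1,2), (2,4), with no cell reused.
Route from (4,1): right 3 to (4,4), up 1 to (3,4), left 3 to (3,1), up 2 to (1,1), right 4 to (1,5), down 1 to (2,5), left 3 to (2,2) — 17 moves in all.
Check: order respected ((4,4) at step 3, (1,2) at step 10, (2,4) at step 15); 17 moves as required.

(4,1) - (4,2) - (4,3) - (4,4) - (3,4) - (3,3) - (3,2) - (3,1) - (2,1) - (1,1) - (1,2) - (1,3) - (1,4) - (1,5) - (2,5) - (2,4) - (2,3) - (2,2)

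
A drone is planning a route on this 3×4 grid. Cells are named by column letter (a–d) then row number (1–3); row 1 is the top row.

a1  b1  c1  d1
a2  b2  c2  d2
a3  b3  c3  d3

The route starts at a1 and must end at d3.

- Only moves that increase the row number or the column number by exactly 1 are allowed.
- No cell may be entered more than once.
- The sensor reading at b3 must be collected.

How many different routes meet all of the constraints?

A right/down-only route from a1 to d3 makes exactly 2 down-moves and 3 right-moves in some order.
With no other constraints that would be C(5,2) = 10 routes.
Split at b3 and multiply the segment counts: a1→b3: 3; b3→d3: 1; product = 3.
That gives 3 routes.

3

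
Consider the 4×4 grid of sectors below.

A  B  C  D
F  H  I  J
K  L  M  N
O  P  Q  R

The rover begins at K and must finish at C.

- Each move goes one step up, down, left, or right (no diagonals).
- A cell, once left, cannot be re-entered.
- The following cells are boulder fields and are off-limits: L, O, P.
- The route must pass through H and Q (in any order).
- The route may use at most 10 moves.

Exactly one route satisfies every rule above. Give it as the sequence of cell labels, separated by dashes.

K - F - H - I - M - Q - R - N - J - D - C

Any route must reach H and Q and still end at C within 10 moves, so the order of the required stops is forced.
Route from K: up 1 to F, right 2 to I, down 2 to Q, right 1 to R, up 3 to D, left 1 to C — 10 moves in all.
Check: all required cells visited; 10 ≤ 10 moves.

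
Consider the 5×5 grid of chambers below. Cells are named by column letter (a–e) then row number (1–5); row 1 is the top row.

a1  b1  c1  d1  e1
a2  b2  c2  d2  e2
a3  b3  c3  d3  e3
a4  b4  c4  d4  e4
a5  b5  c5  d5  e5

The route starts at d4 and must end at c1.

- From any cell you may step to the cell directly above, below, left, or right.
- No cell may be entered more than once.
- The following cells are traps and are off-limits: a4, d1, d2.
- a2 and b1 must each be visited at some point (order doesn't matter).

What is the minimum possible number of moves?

Any route passes through a2 and b1 in some order between d4 and c1. Summing Manhattan distances along each leg and taking the cheapest ordering (d4 → a2 → b1 → c1) gives a lower bound of 5 + 2 + 1 = 8 moves.
A route of 8 moves achieves this: d4 → d3 → c3 → c2 → b2 → a2 → a1 → b1 → c1.
Since 8 matches the lower bound, it is optimal.

8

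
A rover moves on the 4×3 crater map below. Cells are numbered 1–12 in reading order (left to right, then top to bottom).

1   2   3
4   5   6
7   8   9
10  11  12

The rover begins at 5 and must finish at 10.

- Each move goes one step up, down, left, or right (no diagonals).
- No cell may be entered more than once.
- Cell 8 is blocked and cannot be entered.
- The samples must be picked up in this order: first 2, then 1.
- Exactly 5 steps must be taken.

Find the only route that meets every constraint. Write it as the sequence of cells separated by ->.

The waypoints must appear in the order 2, 1, with no cell reused.
Route from 5: up to 2, left to 1, 3× down (reaching 10) — 5 moves in all.
Check: order respected (2 at step 1, 1 at step 2); 5 moves as required.

5 -> 2 -> 1 -> 4 -> 7 -> 10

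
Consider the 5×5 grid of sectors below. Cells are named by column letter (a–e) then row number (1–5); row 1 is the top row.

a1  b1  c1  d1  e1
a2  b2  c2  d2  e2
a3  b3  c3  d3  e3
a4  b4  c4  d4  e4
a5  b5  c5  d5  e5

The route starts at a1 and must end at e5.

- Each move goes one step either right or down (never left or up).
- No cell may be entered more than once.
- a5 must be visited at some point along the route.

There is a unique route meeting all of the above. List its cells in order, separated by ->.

a1 -> a2 -> a3 -> a4 -> a5 -> b5 -> c5 -> d5 -> e5

Moves only go right or down, so the column and row indices never decrease.
Route from a1: 4× down (reaching a5), 4× right (reaching e5) — 8 moves in all.
Check: all required cells visited.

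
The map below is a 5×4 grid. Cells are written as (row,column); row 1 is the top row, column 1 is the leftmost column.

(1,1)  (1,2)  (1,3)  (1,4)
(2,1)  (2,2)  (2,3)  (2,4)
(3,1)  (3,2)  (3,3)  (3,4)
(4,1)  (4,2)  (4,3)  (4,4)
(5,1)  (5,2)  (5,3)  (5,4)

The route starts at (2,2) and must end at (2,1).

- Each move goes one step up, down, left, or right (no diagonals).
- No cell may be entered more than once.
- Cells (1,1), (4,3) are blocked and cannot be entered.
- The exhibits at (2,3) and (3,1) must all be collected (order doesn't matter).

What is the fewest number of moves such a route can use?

5

Any route passes through (2,3) and (3,1) in some order between (2,2) and (2,1). Summing Manhattan distances along each leg and taking the cheapest ordering ((2,2) → (2,3) → (3,1) → (2,1)) gives a lower bound of 1 + 3 + 1 = 5 moves.
A route of 5 moves achieves this: (2,2) → (2,3) → (3,3) → (3,2) → (3,1) → (2,1).
Since 5 matches the lower bound, it is optimal.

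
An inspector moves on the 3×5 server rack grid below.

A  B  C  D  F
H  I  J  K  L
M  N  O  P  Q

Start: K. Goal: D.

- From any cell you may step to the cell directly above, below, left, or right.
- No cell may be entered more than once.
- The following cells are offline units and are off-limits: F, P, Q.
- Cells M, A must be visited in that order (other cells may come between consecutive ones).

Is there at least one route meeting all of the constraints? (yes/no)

One route that works: K → J → O → N → M → H → A → B → C → D.

yes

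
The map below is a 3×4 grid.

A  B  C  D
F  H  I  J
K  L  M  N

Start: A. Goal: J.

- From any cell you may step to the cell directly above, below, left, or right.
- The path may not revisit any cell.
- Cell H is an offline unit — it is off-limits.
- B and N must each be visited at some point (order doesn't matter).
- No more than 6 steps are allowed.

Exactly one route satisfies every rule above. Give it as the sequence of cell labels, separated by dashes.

The budget equals the shortest possible length, so every move has to be on a shortest route through the required cells.
Route from A: 2× right (reaching C), 2× down (reaching M), right to N, up to J — 6 moves in all.
Check: all required cells visited; 6 ≤ 6 moves.

A - B - C - I - M - N - J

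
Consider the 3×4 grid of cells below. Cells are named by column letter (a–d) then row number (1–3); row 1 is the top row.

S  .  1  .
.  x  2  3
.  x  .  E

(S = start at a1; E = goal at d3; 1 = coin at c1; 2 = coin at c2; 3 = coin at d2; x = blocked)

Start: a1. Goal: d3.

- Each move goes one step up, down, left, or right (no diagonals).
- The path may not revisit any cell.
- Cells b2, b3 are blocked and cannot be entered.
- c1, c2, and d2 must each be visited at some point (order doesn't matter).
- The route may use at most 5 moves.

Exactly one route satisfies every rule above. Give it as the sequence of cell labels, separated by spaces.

The budget equals the shortest possible length, so every move has to be on a shortest route through the required cells.
Route from a1: right 2 to c1, down 1 to c2, right 1 to d2, down 1 to d3 — 5 moves in all.
Check: all required cells visited; 5 ≤ 5 moves.

a1 b1 c1 c2 d2 d3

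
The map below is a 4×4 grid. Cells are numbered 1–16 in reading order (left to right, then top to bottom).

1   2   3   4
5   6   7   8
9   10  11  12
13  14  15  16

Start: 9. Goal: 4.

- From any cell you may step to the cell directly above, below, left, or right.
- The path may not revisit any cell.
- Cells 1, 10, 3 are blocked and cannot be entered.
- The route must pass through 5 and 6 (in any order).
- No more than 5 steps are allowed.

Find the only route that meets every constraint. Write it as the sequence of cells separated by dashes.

The 5-move cap with required stops at 5, 6 leaves no slack for detours.
Route from 9: up to 5, 3× right (reaching 8), up to 4 — 5 moves in all.
Check: all required cells visited; 5 ≤ 5 moves.

9 - 5 - 6 - 7 - 8 - 4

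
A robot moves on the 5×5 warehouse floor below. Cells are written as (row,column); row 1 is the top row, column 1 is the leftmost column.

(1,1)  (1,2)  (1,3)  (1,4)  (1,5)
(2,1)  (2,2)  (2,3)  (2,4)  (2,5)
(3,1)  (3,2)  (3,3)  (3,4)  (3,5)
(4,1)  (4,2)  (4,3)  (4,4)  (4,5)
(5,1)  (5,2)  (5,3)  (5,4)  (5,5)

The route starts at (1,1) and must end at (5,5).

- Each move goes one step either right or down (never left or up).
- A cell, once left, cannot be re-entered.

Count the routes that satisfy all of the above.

A right/down-only route from (1,1) to (5,5) makes exactly 4 down-moves and 4 right-moves in some order.
With no other constraints that would be C(8,4) = 70 routes.
That gives 70 routes.

70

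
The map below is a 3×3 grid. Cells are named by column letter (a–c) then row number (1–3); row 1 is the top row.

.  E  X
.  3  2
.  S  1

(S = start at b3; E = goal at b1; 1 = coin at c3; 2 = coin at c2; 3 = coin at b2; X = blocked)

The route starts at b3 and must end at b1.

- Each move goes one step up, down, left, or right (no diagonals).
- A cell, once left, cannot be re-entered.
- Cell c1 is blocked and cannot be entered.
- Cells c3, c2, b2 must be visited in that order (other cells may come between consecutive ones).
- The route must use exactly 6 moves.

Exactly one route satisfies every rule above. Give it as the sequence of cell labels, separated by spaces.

The waypoints must appear in the order c3, c2, b2, with no cell reused.
Route from b3: right to c3, up to c2, 2× left (reaching a2), up to a1, right to b1 — 6 moves in all.
Check: order respected (1 at step 1, 2 at step 2, 3 at step 3); 6 moves as required.

b3 c3 c2 b2 a2 a1 b1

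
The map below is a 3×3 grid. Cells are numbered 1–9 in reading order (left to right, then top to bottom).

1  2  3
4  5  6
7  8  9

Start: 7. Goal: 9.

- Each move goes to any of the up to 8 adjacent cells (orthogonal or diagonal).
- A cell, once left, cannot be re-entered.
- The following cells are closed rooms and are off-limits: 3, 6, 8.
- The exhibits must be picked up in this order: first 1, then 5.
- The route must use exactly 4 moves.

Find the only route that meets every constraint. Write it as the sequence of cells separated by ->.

The waypoints must appear in the order 1, 5, with no cell reused.
Route from 7: up 2 to 1, down-right 2 to 9 — 4 moves in all.
Check: order respected (1 at step 2, 5 at step 3); 4 moves as required.

7 -> 4 -> 1 -> 5 -> 9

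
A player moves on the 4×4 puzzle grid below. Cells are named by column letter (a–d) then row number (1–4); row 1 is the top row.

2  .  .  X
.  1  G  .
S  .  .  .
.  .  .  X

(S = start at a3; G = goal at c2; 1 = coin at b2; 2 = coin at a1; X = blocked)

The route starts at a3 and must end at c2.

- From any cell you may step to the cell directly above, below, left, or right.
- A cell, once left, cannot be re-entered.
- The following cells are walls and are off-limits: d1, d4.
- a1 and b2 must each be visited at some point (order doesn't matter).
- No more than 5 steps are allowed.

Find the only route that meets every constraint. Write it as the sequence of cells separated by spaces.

a3 a2 a1 b1 b2 c2

Any route must reach a1 and b2 and still end at c2 within 5 moves, so the order of the required stops is forced.
Route from a3: 2× up (reaching a1), right to b1, down to b2, right to c2 — 5 moves in all.
Check: all required cells visited; 5 ≤ 5 moves.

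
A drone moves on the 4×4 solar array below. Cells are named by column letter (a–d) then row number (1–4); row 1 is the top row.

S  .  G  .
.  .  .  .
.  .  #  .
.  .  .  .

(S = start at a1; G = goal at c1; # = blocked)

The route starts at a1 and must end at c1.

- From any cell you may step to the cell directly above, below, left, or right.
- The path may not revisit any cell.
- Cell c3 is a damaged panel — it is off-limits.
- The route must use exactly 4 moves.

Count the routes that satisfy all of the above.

3

Need simple routes of exactly 4 moves from a1 to c1 (Manhattan distance 2, so 1 moves are spent on a detour and 1 undoing it).
Enumerating: a1 a2 b2 b1 c1 | a1 a2 b2 c2 c1 | a1 b1 b2 c2 c1.
That gives 3 routes.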